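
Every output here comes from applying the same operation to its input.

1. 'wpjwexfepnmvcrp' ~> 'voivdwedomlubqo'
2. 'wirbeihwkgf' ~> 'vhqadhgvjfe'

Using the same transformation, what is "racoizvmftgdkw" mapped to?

The pattern: shift every letter 1 place backward in the alphabet (wrapping around).
For "racoizvmftgdkw" the result is "qzbnhyulesfcjv".

qzbnhyulesfcjv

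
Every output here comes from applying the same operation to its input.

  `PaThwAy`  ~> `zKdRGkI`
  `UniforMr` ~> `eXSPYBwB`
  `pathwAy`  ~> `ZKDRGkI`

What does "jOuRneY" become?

Rule — flip the case of every letter, then shift every letter 10 places forward in the alphabet (wrapping around).
Working it through for "jOuRneY": intermediate "JoUrNEy", final "TyEbXOi".
(Check on "pathwAy": → "PATHWaY" → "ZKDRGkI" ✓)

TyEbXOi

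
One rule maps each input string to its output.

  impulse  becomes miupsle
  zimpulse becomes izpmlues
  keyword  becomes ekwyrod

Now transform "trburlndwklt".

Rule — swap each adjacent pair of characters (1↔2, 3↔4, ...).
Applying that to "trburlndwklt" gives "rtublrdnkwtl".

rtublrdnkwtl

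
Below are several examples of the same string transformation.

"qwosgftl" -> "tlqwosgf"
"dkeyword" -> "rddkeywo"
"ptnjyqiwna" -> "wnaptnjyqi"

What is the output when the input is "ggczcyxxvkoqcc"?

koqccggczcyxxv

The pattern: move the first 2 characters to the end (rotate left by 2), then swap the front and back halves of the string.
On "ggczcyxxvkoqcc": the first step gives "czcyxxvkoqccgg", and the second then gives "koqccggczcyxxv".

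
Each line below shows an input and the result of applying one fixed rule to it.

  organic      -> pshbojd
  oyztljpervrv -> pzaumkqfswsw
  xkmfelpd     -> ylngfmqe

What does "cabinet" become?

In each case the input is transformed by: shift every letter 1 place forward in the alphabet (wrapping around).
Doing the same to "cabinet": "dbcjofu".

dbcjofu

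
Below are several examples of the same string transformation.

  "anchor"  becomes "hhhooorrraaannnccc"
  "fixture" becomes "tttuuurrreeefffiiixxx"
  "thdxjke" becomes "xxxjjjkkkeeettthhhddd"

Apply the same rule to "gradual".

ddduuuaaalllgggrrraaa

The pattern: move the first 3 characters to the end (rotate left by 3), then repeat every character 3 times.
Applying both steps to "gradual": "dualgra", then "ddduuuaaalllgggrrraaa".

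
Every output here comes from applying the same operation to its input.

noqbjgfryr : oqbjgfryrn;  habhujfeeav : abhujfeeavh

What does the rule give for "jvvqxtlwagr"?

vvqxtlwagrj

Each output is the input with this applied: move the first character to the end.
Applying that to "jvvqxtlwagr" gives "vvqxtlwagrj".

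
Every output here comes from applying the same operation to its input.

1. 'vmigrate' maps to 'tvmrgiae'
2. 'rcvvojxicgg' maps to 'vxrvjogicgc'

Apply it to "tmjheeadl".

Each output is the input with this applied: sort the characters into reverse alphabetical order, then swap each adjacent pair of characters (1↔2, 3↔4, ...).
Applying both steps to "tmjheeadl": "tmljheeda", then "mtjlehdea".

mtjlehdea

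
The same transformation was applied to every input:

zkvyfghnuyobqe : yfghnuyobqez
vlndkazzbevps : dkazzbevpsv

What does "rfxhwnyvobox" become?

hwnyvoboxr

Looking at the pairs, the operation is to move the first character to the end, then delete the first 2 characters.
For "rfxhwnyvobox", step one produces "fxhwnyvoboxr"; step two turns that into "hwnyvoboxr".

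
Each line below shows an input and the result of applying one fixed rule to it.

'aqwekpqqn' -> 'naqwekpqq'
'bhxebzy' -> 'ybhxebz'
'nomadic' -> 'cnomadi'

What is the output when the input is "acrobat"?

tacroba

Each output is the input with this applied: move the last character to the front.
On "acrobat" that produces "tacroba".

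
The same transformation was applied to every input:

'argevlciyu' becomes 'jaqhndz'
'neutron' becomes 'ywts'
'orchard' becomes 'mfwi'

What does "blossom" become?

xxtr

The pattern: shift every letter 5 places forward in the alphabet (wrapping around), then delete the first 3 characters.
On "blossom": the first step gives "gqtxxtr", and the second then gives "xxtr".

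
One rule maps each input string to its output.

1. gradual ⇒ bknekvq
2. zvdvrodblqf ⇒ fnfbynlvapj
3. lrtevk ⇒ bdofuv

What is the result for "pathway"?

kdrgkiz

What's happening: shift every letter 10 places forward in the alphabet (wrapping around), then move the first character to the end.
Starting from "pathway": after the first operation, "zkdrgki"; after the second, "kdrgkiz".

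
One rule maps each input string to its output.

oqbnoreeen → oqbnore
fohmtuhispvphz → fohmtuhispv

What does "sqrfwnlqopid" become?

The pattern: delete the last 3 characters.
On "sqrfwnlqopid" that produces "sqrfwnlqo".

sqrfwnlqo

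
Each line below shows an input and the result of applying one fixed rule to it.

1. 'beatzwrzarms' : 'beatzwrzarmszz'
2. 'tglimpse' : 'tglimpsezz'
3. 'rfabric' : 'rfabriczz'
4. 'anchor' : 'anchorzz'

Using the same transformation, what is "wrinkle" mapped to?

wrinklezz

In each case the input is transformed by: append "zz".
On "wrinkle" that produces "wrinklezz".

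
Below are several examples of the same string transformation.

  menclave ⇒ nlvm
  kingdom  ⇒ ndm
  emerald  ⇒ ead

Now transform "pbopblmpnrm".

obmnm

The pattern: move the first character to the end, then keep every other character starting from the second (positions 2nd, 4th, 6th, ...).
For "pbopblmpnrm", step one produces "bopblmpnrmp"; step two turns that into "obmnm".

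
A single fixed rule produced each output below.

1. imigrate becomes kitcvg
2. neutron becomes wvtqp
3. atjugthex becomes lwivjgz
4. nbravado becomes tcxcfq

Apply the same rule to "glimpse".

What's happening: shift every letter 2 places forward in the alphabet (wrapping around), then delete the first 2 characters.
Doing the same to "glimpse": "korug".

korug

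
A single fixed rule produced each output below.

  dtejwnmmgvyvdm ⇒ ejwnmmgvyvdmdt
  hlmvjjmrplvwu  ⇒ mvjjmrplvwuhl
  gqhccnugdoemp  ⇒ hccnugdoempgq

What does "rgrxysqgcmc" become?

Looking at the pairs, the operation is to move the first 2 characters to the end (rotate left by 2).
For "rgrxysqgcmc" the result is "rxysqgcmcrg".

rxysqgcmcrg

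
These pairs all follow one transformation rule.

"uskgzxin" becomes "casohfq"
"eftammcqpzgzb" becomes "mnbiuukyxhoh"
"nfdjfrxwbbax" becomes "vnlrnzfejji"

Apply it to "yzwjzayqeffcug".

The rule is to shift every letter 8 places forward in the alphabet (wrapping around), then delete the last character.
Applying both steps to "yzwjzayqeffcug": "gherhigymnnkco", then "gherhigymnnkc".

gherhigymnnkc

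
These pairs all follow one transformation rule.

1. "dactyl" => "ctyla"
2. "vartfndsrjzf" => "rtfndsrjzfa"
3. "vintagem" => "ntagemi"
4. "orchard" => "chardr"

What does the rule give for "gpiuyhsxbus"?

The pattern: delete the first character, then move the first character to the end.
Working it through for "gpiuyhsxbus": intermediate "piuyhsxbus", final "iuyhsxbusp".

iuyhsxbusp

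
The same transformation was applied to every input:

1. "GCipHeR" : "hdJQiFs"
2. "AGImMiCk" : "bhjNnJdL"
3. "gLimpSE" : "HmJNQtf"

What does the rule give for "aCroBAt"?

What's happening: shift every letter 1 place forward in the alphabet (wrapping around), then flip the case of every letter.
On "aCroBAt": the first step gives "bDspCBu", and the second then gives "BdSPcbU".

BdSPcbU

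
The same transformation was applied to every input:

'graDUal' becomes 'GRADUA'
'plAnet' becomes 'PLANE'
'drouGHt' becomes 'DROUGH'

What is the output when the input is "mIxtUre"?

MIXTUR

The transformation: delete the last character, then convert every letter to uppercase.
For "mIxtUre", step one produces "mIxtUr"; step two turns that into "MIXTUR".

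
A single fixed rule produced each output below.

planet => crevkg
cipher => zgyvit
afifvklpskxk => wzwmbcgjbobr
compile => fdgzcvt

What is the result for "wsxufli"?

Looking at the pairs, the operation is to move the first character to the end, then shift every letter 9 places backward in the alphabet (wrapping around).
On "wsxufli": the first step gives "sxufliw", and the second then gives "jolwczn".

jolwczn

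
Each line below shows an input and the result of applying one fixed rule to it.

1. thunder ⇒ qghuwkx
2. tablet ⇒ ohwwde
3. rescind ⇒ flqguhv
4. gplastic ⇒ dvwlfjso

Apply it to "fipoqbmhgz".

Rule — shift every letter 3 places forward in the alphabet (wrapping around), then move the first 3 characters to the end (rotate left by 3).
"fipoqbmhgz" → "rtepkjcils".

rtepkjcils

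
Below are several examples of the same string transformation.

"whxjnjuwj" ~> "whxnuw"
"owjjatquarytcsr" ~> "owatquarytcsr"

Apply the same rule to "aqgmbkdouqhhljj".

aqgmbkdouqhhl

The rule is to remove every "j".
For "aqgmbkdouqhhljj" the result is "aqgmbkdouqhhl".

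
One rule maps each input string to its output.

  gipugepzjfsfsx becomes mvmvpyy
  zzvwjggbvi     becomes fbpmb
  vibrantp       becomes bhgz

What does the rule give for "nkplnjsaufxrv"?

tvtyadb

The pattern: shift every letter 6 places forward in the alphabet (wrapping around), then keep every other character starting from the first (positions 1st, 3rd, 5th, ...).
Starting from "nkplnjsaufxrv": after the first operation, "tqvrtpygaldxb"; after the second, "tvtyadb".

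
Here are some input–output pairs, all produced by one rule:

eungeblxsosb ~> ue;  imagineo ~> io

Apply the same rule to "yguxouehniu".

ou

The pattern: keep one character in every 3, starting at position 2 (positions 2nd, 5th, 8th, ...), then keep only the vowels.
For "yguxouehniu" the result is "ou".
(Check on "imagineo": → "mio" → "io" ✓)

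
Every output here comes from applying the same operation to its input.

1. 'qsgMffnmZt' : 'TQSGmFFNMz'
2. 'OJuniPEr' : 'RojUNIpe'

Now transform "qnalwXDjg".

Each output is the input with this applied: flip the case of every letter, then move the last character to the front.
For "qnalwXDjg", step one produces "QNALWxdJG"; step two turns that into "GQNALWxdJ".

GQNALWxdJ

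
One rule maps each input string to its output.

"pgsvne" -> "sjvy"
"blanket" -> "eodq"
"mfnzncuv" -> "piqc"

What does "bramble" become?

eudp

What's happening: shift every letter 3 places forward in the alphabet (wrapping around), then keep only the first 4 characters.
Working it through for "bramble": intermediate "eudpeoh", final "eudp".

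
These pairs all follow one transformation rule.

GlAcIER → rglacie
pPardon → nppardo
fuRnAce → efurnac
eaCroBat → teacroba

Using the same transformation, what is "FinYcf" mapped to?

ffinyc

What's happening: move the last character to the front, then convert every letter to lowercase.
On "FinYcf": the first step gives "fFinYc", and the second then gives "ffinyc".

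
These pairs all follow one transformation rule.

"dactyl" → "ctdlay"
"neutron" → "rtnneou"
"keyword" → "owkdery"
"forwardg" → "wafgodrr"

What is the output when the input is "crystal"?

tsclray

The pattern: take characters alternately from the front and the back (1st, last, 2nd, 2nd-last, ...), then move the last 2 characters to the front (rotate right by 2).
"crystal" → "clrayts" → "tsclray".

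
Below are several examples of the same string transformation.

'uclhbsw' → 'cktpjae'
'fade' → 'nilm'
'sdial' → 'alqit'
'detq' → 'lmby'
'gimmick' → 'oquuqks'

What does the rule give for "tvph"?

bdxp

What's happening: shift every letter 8 places forward in the alphabet (wrapping around).
Doing the same to "tvph": "bdxp".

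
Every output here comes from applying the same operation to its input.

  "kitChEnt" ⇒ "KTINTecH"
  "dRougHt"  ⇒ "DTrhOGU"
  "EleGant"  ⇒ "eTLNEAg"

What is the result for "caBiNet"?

CTAEbnI

What's happening: take characters alternately from the front and the back (1st, last, 2nd, 2nd-last, ...), then flip the case of every letter.
Starting from "caBiNet": after the first operation, "ctaeBNi"; after the second, "CTAEbnI".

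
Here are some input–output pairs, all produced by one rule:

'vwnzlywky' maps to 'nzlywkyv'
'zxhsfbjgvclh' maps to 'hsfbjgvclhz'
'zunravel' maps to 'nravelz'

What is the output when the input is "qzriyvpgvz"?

riyvpgvzq

Looking at the pairs, the operation is to move the first 2 characters to the end (rotate left by 2), then delete the last character.
Working it through for "qzriyvpgvz": intermediate "riyvpgvzqz", final "riyvpgvzq".
(Check on "zunravel": → "nravelzu" → "nravelz" ✓)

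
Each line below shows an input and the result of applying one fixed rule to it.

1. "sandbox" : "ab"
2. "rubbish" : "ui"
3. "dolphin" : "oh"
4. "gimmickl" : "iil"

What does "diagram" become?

Each output is the input with this applied: keep one character in every 3, starting at position 2 (positions 2nd, 5th, 8th, ...).
Doing the same to "diagram": "ir".

ir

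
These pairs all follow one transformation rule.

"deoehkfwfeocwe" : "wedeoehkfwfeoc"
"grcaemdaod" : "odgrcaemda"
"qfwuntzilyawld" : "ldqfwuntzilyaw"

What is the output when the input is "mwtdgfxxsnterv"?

In each case the input is transformed by: move the last 2 characters to the front (rotate right by 2).
Doing the same to "mwtdgfxxsnterv": "rvmwtdgfxxsnte".

rvmwtdgfxxsnte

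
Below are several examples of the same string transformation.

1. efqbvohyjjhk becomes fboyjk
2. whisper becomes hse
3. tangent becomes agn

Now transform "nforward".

frad

Rule — keep every other character starting from the second (positions 2nd, 4th, 6th, ...).
For "nforward" the result is "frad".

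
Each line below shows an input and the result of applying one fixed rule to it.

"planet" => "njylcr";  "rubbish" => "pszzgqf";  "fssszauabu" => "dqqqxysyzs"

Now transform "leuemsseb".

The pattern: shift every letter 2 places backward in the alphabet (wrapping around).
Applying that to "leuemsseb" gives "jcsckqqcz".

jcsckqqcz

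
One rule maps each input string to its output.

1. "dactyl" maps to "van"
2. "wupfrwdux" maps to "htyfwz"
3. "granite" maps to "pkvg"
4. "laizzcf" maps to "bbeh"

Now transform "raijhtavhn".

Looking at the pairs, the operation is to delete the first 3 characters, then shift every letter 2 places forward in the alphabet (wrapping around).
On "raijhtavhn" that produces "ljvcxjp".

ljvcxjp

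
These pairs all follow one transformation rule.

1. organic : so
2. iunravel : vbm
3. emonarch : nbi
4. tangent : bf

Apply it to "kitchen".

ji

Looking at the pairs, the operation is to shift every letter 1 place forward in the alphabet (wrapping around), then keep one character in every 3, starting at position 2 (positions 2nd, 5th, 8th, ...).
On "kitchen": the first step gives "ljudifo", and the second then gives "ji".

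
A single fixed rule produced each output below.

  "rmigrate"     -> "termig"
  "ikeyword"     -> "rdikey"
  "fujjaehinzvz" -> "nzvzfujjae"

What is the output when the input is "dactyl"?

ldac

Each output is the input with this applied: swap the front and back halves of the string, then delete the first 2 characters.
Starting from "dactyl": after the first operation, "tyldac"; after the second, "ldac".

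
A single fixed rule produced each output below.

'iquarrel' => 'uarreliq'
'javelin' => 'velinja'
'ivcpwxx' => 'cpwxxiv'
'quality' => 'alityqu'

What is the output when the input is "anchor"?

The pattern: move the first 2 characters to the end (rotate left by 2).
Applying that to "anchor" gives "choran".

choran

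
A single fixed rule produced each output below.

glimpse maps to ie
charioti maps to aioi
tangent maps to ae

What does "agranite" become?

The transformation: keep only the vowels.
Doing the same to "agranite": "aaie".

aaie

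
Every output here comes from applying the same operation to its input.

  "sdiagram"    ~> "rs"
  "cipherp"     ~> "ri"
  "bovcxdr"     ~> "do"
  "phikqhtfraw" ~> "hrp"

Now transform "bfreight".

The transformation: move the first 3 characters to the end (rotate left by 3), then keep one character in every 3, starting at position 3 (positions 3rd, 6th, 9th, ...).
Applying both steps to "bfreight": "eightbfr", then "gb".

gb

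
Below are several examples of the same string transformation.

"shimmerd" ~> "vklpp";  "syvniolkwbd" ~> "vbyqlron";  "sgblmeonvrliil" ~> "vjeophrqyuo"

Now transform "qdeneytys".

tghqhb

What's happening: shift every letter 3 places forward in the alphabet (wrapping around), then delete the last 3 characters.
On "qdeneytys" that produces "tghqhb".
(Check on "sgblmeonvrliil": → "vjeophrqyuollo" → "vjeophrqyuo" ✓)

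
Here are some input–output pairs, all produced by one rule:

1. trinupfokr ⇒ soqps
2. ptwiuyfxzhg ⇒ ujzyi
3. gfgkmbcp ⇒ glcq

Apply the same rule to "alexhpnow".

myqp

Each output is the input with this applied: keep every other character starting from the second (positions 2nd, 4th, 6th, ...), then shift every letter 1 place forward in the alphabet (wrapping around).
On "alexhpnow": the first step gives "lxpo", and the second then gives "myqp".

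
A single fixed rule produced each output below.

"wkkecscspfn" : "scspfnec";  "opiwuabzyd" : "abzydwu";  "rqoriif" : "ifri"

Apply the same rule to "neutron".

ontr

The rule is to delete the first 3 characters, then move the first 2 characters to the end (rotate left by 2).
"neutron" → "tron" → "ontr".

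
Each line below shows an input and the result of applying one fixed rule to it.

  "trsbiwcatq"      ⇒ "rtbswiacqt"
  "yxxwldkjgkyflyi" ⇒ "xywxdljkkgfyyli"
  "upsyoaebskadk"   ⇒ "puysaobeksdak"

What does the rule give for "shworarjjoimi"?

hsowarjrojmii

The pattern: swap each adjacent pair of characters (1↔2, 3↔4, ...).
"shworarjjoimi" → "hsowarjrojmii".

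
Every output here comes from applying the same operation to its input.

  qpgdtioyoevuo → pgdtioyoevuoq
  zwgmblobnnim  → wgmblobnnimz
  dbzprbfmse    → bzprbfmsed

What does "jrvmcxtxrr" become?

rvmcxtxrrj

Looking at the pairs, the operation is to move the first character to the end.
Applying that to "jrvmcxtxrr" gives "rvmcxtxrrj".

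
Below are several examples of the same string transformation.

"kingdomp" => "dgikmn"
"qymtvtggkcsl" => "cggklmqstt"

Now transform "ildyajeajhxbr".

Rule — sort the characters into alphabetical order, then delete the last 2 characters.
Working it through for "ildyajeajhxbr": intermediate "aabdehijjlrxy", final "aabdehijjlr".

aabdehijjlr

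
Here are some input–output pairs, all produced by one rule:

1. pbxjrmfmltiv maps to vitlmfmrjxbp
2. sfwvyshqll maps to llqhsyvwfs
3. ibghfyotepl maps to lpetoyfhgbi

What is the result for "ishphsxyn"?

In each case the input is transformed by: reverse the string.
Doing the same to "ishphsxyn": "nyxshphsi".

nyxshphsi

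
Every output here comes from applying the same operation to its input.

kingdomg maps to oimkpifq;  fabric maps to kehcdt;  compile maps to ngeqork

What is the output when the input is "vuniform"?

toxwpkhq

The rule is to move the last 2 characters to the front (rotate right by 2), then shift every letter 2 places forward in the alphabet (wrapping around).
Working it through for "vuniform": intermediate "rmvunifo", final "toxwpkhq".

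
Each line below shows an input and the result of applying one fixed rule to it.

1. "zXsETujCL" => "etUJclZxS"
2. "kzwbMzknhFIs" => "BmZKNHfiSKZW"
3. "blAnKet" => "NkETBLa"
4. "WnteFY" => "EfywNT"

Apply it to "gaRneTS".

NEtsGAr

In each case the input is transformed by: move the first 3 characters to the end (rotate left by 3), then flip the case of every letter.
"gaRneTS" → "neTSgaR" → "NEtsGAr".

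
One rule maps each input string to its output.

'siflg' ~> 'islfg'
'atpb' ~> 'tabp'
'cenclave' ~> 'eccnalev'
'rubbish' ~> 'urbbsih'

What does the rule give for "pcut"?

Rule — swap each adjacent pair of characters (1↔2, 3↔4, ...).
For "pcut" the result is "cptu".

cptu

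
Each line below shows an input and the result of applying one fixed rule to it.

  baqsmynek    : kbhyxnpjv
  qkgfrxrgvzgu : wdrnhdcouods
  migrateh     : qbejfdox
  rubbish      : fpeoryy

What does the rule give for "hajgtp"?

dqmexg

Looking at the pairs, the operation is to move the last 3 characters to the front (rotate right by 3), then shift every letter 3 places backward in the alphabet (wrapping around).
"hajgtp" → "gtphaj" → "dqmexg".
(Check on "baqsmynek": → "nekbaqsmy" → "kbhyxnpjv" ✓)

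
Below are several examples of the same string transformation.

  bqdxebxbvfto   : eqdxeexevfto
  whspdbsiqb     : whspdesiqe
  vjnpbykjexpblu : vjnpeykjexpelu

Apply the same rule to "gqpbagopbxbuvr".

The pattern: replace every "b" with "e".
Applying that to "gqpbagopbxbuvr" gives "gqpeagopexeuvr".

gqpeagopexeuvr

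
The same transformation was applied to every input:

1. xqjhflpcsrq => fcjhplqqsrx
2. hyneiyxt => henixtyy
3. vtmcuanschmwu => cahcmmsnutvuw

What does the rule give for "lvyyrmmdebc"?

The rule is to sort the characters into alphabetical order, then swap each adjacent pair of characters (1↔2, 3↔4, ...).
On "lvyyrmmdebc": the first step gives "bcdelmmrvyy", and the second then gives "cbedmlrmyvy".

cbedmlrmyvy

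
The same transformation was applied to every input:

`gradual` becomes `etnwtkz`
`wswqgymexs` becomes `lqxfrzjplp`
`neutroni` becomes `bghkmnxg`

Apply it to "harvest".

In each case the input is transformed by: reverse the string, then shift every letter 7 places backward in the alphabet (wrapping around).
Working it through for "harvest": intermediate "tsevrah", final "mlxokta".

mlxokta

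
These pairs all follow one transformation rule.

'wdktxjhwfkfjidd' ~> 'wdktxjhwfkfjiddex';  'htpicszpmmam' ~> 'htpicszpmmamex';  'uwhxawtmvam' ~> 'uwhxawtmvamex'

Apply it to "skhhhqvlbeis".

Rule — append "ex".
So "skhhhqvlbeis" becomes "skhhhqvlbeisex".

skhhhqvlbeisex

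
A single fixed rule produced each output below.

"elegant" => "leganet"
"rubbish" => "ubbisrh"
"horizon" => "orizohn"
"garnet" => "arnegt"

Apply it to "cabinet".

abinect

Looking at the pairs, the operation is to swap the first and last characters, then move the first character to the end.
Starting from "cabinet": after the first operation, "tabinec"; after the second, "abinect".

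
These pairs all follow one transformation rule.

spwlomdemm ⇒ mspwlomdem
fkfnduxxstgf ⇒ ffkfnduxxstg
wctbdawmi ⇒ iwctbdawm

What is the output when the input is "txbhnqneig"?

gtxbhnqnei

Rule — move the last character to the front.
Doing the same to "txbhnqneig": "gtxbhnqnei".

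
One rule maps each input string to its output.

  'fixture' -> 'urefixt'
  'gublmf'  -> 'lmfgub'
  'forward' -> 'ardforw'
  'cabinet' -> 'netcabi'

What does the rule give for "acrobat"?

batacro

The rule is to move the last 3 characters to the front (rotate right by 3).
Doing the same to "acrobat": "batacro".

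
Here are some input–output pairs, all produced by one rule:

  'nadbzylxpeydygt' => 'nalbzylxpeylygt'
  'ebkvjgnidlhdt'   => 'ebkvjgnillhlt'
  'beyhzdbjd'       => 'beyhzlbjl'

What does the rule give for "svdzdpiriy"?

svlzlpiriy

The transformation: replace every "d" with "l".
"svdzdpiriy" → "svlzlpiriy".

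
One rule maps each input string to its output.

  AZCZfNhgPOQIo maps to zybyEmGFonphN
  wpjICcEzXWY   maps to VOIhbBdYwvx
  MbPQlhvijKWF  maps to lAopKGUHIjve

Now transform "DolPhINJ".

In each case the input is transformed by: shift every letter 1 place backward in the alphabet (wrapping around), then flip the case of every letter.
Working it through for "DolPhINJ": intermediate "CnkOgHMI", final "cNKoGhmi".
(Check on "wpjICcEzXWY": → "voiHBbDyWVX" → "VOIhbBdYwvx" ✓)

cNKoGhmi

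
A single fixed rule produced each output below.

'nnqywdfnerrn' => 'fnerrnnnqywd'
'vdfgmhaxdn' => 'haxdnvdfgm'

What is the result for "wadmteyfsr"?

eyfsrwadmt

Looking at the pairs, the operation is to swap the front and back halves of the string.
Applying that to "wadmteyfsr" gives "eyfsrwadmt".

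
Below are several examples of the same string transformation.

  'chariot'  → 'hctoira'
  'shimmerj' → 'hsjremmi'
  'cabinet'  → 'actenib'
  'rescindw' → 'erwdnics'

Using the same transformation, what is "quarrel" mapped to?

Looking at the pairs, the operation is to move the first 2 characters to the end (rotate left by 2), then reverse the string.
Working it through for "quarrel": intermediate "arrelqu", final "uqlerra".

uqlerra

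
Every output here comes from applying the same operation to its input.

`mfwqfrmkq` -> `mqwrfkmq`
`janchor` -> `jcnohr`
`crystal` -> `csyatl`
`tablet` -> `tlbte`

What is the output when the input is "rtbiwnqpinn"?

ribnwpqnin

The rule is to swap each adjacent pair of characters (1↔2, 3↔4, ...), then delete the first character.
Doing the same to "rtbiwnqpinn": "ribnwpqnin".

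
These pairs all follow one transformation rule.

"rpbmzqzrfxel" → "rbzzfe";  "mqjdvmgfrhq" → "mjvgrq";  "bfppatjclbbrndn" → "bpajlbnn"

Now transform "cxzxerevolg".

In each case the input is transformed by: keep every other character starting from the first (positions 1st, 3rd, 5th, ...).
On "cxzxerevolg" that produces "czeeog".

czeeog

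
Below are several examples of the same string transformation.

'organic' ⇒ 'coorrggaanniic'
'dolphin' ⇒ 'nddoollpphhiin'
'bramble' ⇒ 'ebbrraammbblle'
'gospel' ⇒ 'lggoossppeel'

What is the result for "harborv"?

vhhaarrbboorrv

Each output is the input with this applied: double every character, then move the last character to the front.
Working it through for "harborv": intermediate "hhaarrbboorrvv", final "vhhaarrbboorrv".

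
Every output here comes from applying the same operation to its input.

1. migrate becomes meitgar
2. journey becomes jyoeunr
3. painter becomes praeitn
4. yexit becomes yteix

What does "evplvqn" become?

envqpvl

The rule is to take characters alternately from the front and the back (1st, last, 2nd, 2nd-last, ...).
On "evplvqn" that produces "envqpvl".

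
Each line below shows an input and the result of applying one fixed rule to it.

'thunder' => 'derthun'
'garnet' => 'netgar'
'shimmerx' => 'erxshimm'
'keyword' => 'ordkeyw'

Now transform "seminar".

narsemi

Looking at the pairs, the operation is to move the last 3 characters to the front (rotate right by 3).
"seminar" → "narsemi".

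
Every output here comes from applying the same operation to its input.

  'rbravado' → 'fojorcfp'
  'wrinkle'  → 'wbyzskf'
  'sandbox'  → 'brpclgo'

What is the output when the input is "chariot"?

ofwchqv

In each case the input is transformed by: shift every letter 12 places backward in the alphabet (wrapping around), then move the first 2 characters to the end (rotate left by 2).
"chariot" → "ofwchqv".
(Check on "rbravado": → "fpfojorc" → "fojorcfp" ✓)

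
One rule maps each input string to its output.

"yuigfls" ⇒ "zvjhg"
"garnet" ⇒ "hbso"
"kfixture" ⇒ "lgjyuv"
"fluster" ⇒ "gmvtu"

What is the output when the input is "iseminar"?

The transformation: shift every letter 1 place forward in the alphabet (wrapping around), then delete the last 2 characters.
Applying both steps to "iseminar": "jtfnjobs", then "jtfnjo".

jtfnjo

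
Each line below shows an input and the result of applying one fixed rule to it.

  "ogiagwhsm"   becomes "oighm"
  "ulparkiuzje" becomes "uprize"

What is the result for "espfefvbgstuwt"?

epevgtw

Each output is the input with this applied: keep every other character starting from the first (positions 1st, 3rd, 5th, ...).
On "espfefvbgstuwt" that produces "epevgtw".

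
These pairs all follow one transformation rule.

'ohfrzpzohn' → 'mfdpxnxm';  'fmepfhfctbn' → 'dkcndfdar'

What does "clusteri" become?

ajsqrc

The rule is to shift every letter 2 places backward in the alphabet (wrapping around), then delete the last 2 characters.
Working it through for "clusteri": intermediate "ajsqrcpg", final "ajsqrc".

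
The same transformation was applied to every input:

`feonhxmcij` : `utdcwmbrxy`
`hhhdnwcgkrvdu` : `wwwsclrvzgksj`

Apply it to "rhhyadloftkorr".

gwwnpsaduizdgg

In each case the input is transformed by: shift every letter 11 places backward in the alphabet (wrapping around).
So "rhhyadloftkorr" becomes "gwwnpsaduizdgg".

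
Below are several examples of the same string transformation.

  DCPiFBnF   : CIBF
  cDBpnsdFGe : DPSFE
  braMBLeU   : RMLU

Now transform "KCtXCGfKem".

CXGKM

The transformation: keep every other character starting from the second (positions 2nd, 4th, 6th, ...), then convert every letter to uppercase.
"KCtXCGfKem" → "CXGKm" → "CXGKM".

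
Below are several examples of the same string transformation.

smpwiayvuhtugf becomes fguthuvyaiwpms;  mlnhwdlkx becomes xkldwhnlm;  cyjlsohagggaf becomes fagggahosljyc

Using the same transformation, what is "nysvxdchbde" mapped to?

edbhcdxvsyn

The pattern: reverse the string.
So "nysvxdchbde" becomes "edbhcdxvsyn".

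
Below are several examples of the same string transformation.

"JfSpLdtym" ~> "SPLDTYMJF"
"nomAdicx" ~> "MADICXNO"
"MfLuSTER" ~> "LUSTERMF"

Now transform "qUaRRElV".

ARRELVQU

The pattern: move the first 2 characters to the end (rotate left by 2), then convert every letter to uppercase.
"qUaRRElV" → "ARRELVQU".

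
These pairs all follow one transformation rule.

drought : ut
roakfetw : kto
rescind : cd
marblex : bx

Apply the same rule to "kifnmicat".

What's happening: move the first 2 characters to the end (rotate left by 2), then keep one character in every 3, starting at position 2 (positions 2nd, 5th, 8th, ...).
For "kifnmicat", step one produces "fnmicatki"; step two turns that into "nck".

nck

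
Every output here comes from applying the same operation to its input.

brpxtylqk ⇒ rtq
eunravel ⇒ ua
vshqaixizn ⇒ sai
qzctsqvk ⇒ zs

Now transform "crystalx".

rt

Looking at the pairs, the operation is to delete the last character, then keep one character in every 3, starting at position 2 (positions 2nd, 5th, 8th, ...).
Starting from "crystalx": after the first operation, "crystal"; after the second, "rt".
(Check on "vshqaixizn": → "vshqaixiz" → "sai" ✓)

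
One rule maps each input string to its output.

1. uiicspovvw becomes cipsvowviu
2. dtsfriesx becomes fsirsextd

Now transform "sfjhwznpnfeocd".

hjzwpnfnoedcfs

What's happening: swap each adjacent pair of characters (1↔2, 3↔4, ...), then move the first 2 characters to the end (rotate left by 2).
Applying both steps to "sfjhwznpnfeocd": "fshjzwpnfnoedc", then "hjzwpnfnoedcfs".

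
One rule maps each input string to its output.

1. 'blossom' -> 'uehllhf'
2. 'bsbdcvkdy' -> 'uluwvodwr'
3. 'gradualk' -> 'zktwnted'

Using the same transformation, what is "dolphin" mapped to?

Looking at the pairs, the operation is to shift every letter 7 places backward in the alphabet (wrapping around).
So "dolphin" becomes "wheiabg".

wheiabg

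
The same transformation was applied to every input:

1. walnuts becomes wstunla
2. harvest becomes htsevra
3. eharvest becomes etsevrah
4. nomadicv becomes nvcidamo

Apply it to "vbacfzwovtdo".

vodtvowzfcab

In each case the input is transformed by: reverse the string, then move the last character to the front.
For "vbacfzwovtdo", step one produces "odtvowzfcabv"; step two turns that into "vodtvowzfcab".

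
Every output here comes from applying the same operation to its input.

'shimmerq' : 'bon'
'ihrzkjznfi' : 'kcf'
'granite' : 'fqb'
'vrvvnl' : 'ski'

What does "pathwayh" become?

xve

In each case the input is transformed by: shift every letter 3 places backward in the alphabet (wrapping around), then keep only the last 3 characters.
Starting from "pathwayh": after the first operation, "mxqetxve"; after the second, "xve".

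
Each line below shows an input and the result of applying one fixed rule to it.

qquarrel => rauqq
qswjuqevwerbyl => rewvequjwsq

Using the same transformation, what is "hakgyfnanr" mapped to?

The rule is to reverse the string, then delete the first 3 characters.
For "hakgyfnanr" the result is "nfygkah".
(Check on "qquarrel": → "lerrauqq" → "rauqq" ✓)

nfygkah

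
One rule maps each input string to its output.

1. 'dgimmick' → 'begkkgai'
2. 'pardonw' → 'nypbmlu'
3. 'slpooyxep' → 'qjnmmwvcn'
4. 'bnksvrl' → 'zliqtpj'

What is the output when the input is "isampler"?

The rule is to shift every letter 2 places backward in the alphabet (wrapping around).
Applying that to "isampler" gives "gqyknjcp".

gqyknjcp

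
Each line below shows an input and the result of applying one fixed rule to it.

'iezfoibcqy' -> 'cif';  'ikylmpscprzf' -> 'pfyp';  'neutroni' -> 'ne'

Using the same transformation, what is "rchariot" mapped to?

The rule is to swap the front and back halves of the string, then keep one character in every 3, starting at position 3 (positions 3rd, 6th, 9th, ...).
For "rchariot" the result is "oc".
(Check on "iezfoibcqy": → "ibcqyiezfo" → "cif" ✓)

oc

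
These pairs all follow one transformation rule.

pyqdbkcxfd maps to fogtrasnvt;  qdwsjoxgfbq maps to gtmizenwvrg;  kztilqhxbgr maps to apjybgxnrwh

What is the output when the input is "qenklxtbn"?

The transformation: shift every letter 10 places backward in the alphabet (wrapping around).
For "qenklxtbn" the result is "gudabnjrd".

gudabnjrd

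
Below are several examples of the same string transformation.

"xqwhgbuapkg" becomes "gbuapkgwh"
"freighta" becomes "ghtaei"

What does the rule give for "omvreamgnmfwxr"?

In each case the input is transformed by: delete the first 2 characters, then move the first 2 characters to the end (rotate left by 2).
Starting from "omvreamgnmfwxr": after the first operation, "vreamgnmfwxr"; after the second, "eamgnmfwxrvr".
(Check on "freighta": → "eighta" → "ghtaei" ✓)

eamgnmfwxrvr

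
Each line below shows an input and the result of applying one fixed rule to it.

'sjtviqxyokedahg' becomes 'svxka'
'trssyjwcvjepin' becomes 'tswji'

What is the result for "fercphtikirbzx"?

The transformation: keep one character in every 3, starting at position 1 (positions 1st, 4th, 7th, ...).
Applying that to "fercphtikirbzx" gives "fctiz".

fctiz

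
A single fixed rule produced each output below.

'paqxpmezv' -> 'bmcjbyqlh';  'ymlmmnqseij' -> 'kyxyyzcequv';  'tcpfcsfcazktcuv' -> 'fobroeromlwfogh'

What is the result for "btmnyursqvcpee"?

The transformation: shift every letter 12 places forward in the alphabet (wrapping around).
Applying that to "btmnyursqvcpee" gives "nfyzkgdechobqq".

nfyzkgdechobqq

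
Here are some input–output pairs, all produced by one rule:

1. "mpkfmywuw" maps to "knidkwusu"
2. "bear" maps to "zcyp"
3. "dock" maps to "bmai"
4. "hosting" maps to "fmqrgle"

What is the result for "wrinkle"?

upglijc

What's happening: shift every letter 2 places backward in the alphabet (wrapping around).
Applying that to "wrinkle" gives "upglijc".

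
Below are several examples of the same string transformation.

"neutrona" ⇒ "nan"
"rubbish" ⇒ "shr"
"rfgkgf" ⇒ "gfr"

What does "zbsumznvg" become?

Looking at the pairs, the operation is to move the first character to the end, then keep only the last 3 characters.
Working it through for "zbsumznvg": intermediate "bsumznvgz", final "vgz".

vgz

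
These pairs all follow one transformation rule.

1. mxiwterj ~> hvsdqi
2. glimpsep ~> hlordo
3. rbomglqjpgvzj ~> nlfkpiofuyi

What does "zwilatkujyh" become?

hkzsjtixg

Each output is the input with this applied: delete the first 2 characters, then shift every letter 1 place backward in the alphabet (wrapping around).
For "zwilatkujyh" the result is "hkzsjtixg".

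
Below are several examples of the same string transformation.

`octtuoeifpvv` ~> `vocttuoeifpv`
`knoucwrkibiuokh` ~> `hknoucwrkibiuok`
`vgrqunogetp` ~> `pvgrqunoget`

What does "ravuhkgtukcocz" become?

zravuhkgtukcoc

Rule — move the last character to the front.
For "ravuhkgtukcocz" the result is "zravuhkgtukcoc".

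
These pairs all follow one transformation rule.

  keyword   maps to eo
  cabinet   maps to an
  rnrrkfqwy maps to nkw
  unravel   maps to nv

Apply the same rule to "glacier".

Rule — keep one character in every 3, starting at position 2 (positions 2nd, 5th, 8th, ...).
On "glacier" that produces "li".

li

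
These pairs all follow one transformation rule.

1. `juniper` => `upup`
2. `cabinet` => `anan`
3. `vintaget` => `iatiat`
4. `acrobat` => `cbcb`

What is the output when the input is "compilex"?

oixoix

The pattern: keep one character in every 3, starting at position 2 (positions 2nd, 5th, 8th, ...), then write the whole string twice.
"compilex" → "oix" → "oixoix".
(Check on "cabinet": → "an" → "anan" ✓)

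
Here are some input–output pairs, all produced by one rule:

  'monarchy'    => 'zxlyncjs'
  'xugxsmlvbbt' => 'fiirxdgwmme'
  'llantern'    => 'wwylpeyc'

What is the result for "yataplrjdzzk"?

In each case the input is transformed by: swap each adjacent pair of characters (1↔2, 3↔4, ...), then shift every letter 11 places forward in the alphabet (wrapping around).
Applying both steps to "yataplrjdzzk": "ayatlpjrzdkz", then "ljlewauckovk".

ljlewauckovk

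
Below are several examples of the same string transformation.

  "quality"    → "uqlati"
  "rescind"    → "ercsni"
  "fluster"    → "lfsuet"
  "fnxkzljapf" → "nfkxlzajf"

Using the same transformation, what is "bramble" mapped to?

rbmalb

Looking at the pairs, the operation is to swap each adjacent pair of characters (1↔2, 3↔4, ...), then delete the last character.
"bramble" → "rbmalb".
(Check on "rescind": → "ercsnid" → "ercsni" ✓)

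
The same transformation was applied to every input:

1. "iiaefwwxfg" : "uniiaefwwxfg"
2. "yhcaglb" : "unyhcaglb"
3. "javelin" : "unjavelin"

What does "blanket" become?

unblanket

What's happening: prepend "un".
For "blanket" the result is "unblanket".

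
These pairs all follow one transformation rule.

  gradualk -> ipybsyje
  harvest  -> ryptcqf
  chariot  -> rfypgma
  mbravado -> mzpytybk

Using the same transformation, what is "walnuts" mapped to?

The transformation: swap the first and last characters, then shift every letter 2 places backward in the alphabet (wrapping around).
Working it through for "walnuts": intermediate "salnutw", final "qyjlsru".

qyjlsru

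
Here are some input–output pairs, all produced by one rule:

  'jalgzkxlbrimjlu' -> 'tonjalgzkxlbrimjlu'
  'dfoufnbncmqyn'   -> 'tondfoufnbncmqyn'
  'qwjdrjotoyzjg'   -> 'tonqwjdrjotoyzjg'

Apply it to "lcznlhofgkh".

tonlcznlhofgkh

In each case the input is transformed by: prepend "ton".
So "lcznlhofgkh" becomes "tonlcznlhofgkh".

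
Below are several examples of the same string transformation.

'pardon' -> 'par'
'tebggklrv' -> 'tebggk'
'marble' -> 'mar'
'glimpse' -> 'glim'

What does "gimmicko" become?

Each output is the input with this applied: delete the last 3 characters.
On "gimmicko" that produces "gimmi".

gimmi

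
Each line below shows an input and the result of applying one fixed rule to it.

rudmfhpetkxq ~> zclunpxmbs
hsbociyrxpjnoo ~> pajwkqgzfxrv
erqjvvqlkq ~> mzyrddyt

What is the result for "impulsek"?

quxcta

What's happening: delete the last 2 characters, then shift every letter 8 places forward in the alphabet (wrapping around).
Applying both steps to "impulsek": "impuls", then "quxcta".
(Check on "hsbociyrxpjnoo": → "hsbociyrxpjn" → "pajwkqgzfxrv" ✓)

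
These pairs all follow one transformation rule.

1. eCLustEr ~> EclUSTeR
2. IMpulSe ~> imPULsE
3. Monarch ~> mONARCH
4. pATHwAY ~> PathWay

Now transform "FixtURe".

fIXTurE

Each output is the input with this applied: flip the case of every letter.
So "FixtURe" becomes "fIXTurE".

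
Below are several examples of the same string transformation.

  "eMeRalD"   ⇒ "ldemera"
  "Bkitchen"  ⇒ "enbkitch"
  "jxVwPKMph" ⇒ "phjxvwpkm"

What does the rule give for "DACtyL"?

Looking at the pairs, the operation is to move the last 2 characters to the front (rotate right by 2), then convert every letter to lowercase.
"DACtyL" → "yLDACt" → "yldact".

yldact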